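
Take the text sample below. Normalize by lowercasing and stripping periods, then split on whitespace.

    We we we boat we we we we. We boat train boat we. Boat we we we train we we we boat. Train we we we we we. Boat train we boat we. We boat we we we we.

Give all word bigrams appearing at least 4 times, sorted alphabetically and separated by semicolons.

Bigram counts meeting the condition (at least 4 times):
  boat we: 5
  we boat: 7
  we we: 18

boat we; we boat; we we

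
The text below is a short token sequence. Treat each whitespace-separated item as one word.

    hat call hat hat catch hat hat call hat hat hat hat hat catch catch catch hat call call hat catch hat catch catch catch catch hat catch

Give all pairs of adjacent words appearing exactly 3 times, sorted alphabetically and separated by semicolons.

Bigram counts meeting the condition (exactly 3 times):
  call hat: 3
  hat call: 3

call hat; hat call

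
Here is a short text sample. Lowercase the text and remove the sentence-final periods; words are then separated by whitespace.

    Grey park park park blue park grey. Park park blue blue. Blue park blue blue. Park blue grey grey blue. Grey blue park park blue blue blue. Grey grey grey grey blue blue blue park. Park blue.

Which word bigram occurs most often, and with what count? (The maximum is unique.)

"blue blue", 7 times

Bigram frequencies (highest first):
  blue blue: 7
  park blue: 6
  park park: 5
  blue park: 5
  grey grey: 4
  blue grey: 3
  … (3 more, each ≤ 3)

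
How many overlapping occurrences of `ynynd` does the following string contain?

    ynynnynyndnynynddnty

2

Sliding a length-5 window over the 20 characters (16 positions):
  position 6–10: ynynd
  position 12–16: ynynd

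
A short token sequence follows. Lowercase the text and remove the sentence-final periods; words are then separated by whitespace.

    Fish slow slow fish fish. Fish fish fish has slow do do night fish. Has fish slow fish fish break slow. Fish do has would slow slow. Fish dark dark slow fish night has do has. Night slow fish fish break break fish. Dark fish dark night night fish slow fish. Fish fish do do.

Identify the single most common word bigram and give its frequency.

"fish fish", 8 times

Bigram frequencies (highest first):
  fish fish: 8
  slow fish: 7
  fish slow: 3
  fish dark: 3
  slow slow: 2
  fish has: 2
  … (24 more, each ≤ 2)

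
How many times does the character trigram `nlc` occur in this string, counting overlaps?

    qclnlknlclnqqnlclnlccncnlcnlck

Sliding a length-3 window over the 30 characters (28 positions):
  position 7–9: nlc
  position 14–16: nlc
  position 18–20: nlc
  position 24–26: nlc
  position 27–29: nlc

5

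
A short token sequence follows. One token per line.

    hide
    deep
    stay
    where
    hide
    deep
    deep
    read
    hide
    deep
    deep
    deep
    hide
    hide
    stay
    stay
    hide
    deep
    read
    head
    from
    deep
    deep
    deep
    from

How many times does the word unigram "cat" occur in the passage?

0

Scanning the 25 tokens for "cat":
  (none found)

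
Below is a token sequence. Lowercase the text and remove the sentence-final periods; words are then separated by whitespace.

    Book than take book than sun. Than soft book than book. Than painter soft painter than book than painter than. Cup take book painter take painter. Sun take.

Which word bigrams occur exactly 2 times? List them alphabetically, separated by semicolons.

Bigram counts meeting the condition (exactly 2 times):
  painter than: 2
  take book: 2
  than book: 2
  than painter: 2

painter than; take book; than book; than painter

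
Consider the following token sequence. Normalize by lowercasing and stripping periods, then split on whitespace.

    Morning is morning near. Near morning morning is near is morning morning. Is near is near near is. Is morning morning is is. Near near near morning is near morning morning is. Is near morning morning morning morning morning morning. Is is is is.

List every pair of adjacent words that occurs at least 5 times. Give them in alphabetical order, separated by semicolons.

Bigram counts meeting the condition (at least 5 times):
  is is: 6
  is near: 6
  morning is: 7
  morning morning: 9

is is; is near; morning is; morning morning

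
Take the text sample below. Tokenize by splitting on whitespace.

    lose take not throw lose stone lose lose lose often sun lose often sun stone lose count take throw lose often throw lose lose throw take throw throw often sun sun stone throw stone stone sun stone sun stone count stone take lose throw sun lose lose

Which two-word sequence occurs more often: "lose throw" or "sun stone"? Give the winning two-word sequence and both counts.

"lose throw": 2 occurrences
"sun stone": 4 occurrences

"sun stone" (4 vs 2)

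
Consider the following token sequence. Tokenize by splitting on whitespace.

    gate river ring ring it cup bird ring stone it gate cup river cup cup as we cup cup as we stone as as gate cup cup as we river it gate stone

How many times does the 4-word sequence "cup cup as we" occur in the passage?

3

Scanning the 30 overlapping 4-gram windows for "cup cup as we":
  position 14–17: cup cup as we
  position 18–21: cup cup as we
  position 26–29: cup cup as we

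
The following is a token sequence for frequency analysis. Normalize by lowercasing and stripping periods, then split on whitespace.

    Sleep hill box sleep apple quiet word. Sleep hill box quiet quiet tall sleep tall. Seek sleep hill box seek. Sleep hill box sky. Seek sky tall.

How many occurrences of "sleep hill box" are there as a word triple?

Scanning the 25 overlapping trigram windows for "sleep hill box":
  position 1–3: sleep hill box
  position 8–10: sleep hill box
  position 17–19: sleep hill box
  position 21–23: sleep hill box

4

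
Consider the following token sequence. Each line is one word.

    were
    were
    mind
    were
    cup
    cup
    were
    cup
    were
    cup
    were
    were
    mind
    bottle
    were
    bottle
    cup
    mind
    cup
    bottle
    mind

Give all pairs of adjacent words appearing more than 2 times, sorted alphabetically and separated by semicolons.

Bigram counts meeting the condition (more than 2 times):
  cup were: 3
  were cup: 3

cup were; were cup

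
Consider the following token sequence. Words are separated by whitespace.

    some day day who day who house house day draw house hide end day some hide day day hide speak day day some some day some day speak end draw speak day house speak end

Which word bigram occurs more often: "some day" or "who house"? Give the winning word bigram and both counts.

"some day" (3 vs 1)

"some day": 3 occurrences
"who house": 1 occurrence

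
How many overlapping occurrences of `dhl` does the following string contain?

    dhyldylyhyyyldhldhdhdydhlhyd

Sliding a length-3 window over the 28 characters (26 positions):
  position 14–16: dhl
  position 23–25: dhl

2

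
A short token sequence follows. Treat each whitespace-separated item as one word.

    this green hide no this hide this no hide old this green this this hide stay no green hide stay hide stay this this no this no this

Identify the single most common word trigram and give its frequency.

Trigram frequencies (highest first):
  this no this: 2
  this green hide: 1
  green hide no: 1
  hide no this: 1
  no this hide: 1
  this hide this: 1
  … (19 more, each ≤ 1)

"this no this", 2 times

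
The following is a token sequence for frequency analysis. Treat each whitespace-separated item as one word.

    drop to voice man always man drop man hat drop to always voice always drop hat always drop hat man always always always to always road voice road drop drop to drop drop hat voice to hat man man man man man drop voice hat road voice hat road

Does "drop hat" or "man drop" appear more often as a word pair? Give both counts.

"drop hat" (3 vs 2)

"drop hat": 3 occurrences
"man drop": 2 occurrences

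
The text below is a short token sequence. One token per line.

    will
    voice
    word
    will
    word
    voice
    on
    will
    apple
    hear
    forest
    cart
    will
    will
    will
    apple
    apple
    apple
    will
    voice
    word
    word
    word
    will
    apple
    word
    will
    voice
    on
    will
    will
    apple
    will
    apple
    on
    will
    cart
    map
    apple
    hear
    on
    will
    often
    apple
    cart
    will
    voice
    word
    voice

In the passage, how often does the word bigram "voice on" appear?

Scanning the 48 overlapping bigram windows for "voice on":
  position 6–7: voice on
  position 28–29: voice on

2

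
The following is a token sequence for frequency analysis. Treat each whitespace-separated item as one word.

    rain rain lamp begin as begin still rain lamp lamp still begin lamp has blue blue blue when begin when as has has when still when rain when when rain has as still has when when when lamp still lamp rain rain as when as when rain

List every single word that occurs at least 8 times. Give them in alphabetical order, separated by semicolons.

Unigram counts meeting the condition (at least 8 times):
  rain: 8
  when: 11

rain; when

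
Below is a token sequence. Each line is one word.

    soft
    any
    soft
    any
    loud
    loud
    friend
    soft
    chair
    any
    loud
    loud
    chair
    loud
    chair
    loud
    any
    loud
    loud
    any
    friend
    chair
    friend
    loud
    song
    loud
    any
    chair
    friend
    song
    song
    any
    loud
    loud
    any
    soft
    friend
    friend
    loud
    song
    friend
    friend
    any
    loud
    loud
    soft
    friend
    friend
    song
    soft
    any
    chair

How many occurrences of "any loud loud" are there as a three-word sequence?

5

Scanning the 50 overlapping trigram windows for "any loud loud":
  position 4–6: any loud loud
  position 10–12: any loud loud
  position 17–19: any loud loud
  position 32–34: any loud loud
  position 43–45: any loud loud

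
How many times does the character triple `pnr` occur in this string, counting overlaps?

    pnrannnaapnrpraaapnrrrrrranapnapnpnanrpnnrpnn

3

Sliding a length-3 window over the 45 characters (43 positions):
  position 1–3: pnr
  position 10–12: pnr
  position 18–20: pnr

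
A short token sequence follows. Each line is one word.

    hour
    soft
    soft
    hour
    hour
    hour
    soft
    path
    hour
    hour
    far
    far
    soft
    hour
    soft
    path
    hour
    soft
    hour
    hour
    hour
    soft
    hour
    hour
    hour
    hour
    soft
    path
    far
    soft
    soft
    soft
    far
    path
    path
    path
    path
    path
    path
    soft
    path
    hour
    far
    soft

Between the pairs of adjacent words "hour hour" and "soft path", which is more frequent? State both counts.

"hour hour": 8 occurrences
"soft path": 4 occurrences

"hour hour" (8 vs 4)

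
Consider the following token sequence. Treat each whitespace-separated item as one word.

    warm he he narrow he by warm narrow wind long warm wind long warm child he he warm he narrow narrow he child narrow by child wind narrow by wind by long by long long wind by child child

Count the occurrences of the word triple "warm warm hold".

Scanning the 37 overlapping trigram windows for "warm warm hold":
  (none found)

0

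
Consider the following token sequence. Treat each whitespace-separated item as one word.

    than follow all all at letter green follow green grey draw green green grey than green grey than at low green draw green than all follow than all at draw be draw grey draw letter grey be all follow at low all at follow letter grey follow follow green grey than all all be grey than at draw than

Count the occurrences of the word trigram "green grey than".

Scanning the 57 overlapping trigram windows for "green grey than":
  position 13–15: green grey than
  position 16–18: green grey than
  position 49–51: green grey than

3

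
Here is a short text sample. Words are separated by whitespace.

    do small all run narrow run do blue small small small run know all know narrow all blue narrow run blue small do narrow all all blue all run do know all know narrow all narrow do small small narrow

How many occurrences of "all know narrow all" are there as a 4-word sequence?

2

Scanning the 37 overlapping 4-gram windows for "all know narrow all":
  position 14–17: all know narrow all
  position 32–35: all know narrow all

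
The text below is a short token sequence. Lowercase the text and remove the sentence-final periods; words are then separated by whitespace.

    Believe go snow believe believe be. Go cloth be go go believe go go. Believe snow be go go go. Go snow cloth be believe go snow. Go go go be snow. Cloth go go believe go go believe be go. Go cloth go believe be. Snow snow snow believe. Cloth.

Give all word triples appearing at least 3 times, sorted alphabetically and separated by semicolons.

Trigram counts meeting the condition (at least 3 times):
  be go go: 3
  go go believe: 4
  go go go: 3

be go go; go go believe; go go go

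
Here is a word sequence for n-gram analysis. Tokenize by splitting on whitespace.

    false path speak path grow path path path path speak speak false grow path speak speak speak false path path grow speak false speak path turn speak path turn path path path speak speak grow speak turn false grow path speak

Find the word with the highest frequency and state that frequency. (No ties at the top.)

Unigram frequencies (highest first):
  path: 15
  speak: 13
  false: 5
  grow: 5
  turn: 3

"path", 15 times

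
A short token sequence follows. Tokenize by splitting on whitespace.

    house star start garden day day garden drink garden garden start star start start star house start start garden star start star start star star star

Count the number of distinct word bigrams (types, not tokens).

26 tokens → 25 bigram windows in total.
Repeated bigrams (each contributes count−1 duplicates):
  star start: 4
  start star: 4
  star star: 2
  start garden: 2
  start start: 2
9 duplicate windows → 25 − 9 = 16 distinct.

16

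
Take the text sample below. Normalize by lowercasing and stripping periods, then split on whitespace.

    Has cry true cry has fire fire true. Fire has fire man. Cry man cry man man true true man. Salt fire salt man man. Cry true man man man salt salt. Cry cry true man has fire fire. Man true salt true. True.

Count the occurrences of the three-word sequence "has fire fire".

2

Scanning the 42 overlapping trigram windows for "has fire fire":
  position 5–7: has fire fire
  position 37–39: has fire fire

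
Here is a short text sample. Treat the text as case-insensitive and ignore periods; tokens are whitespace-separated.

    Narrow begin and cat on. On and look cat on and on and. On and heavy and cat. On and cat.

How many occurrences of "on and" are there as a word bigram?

5

Scanning the 20 overlapping bigram windows for "on and":
  position 6–7: on and
  position 10–11: on and
  position 12–13: on and
  position 14–15: on and
  position 19–20: on and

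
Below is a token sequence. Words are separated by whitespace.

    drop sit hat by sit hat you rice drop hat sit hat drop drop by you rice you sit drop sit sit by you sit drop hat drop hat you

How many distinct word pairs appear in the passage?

30 tokens → 29 bigram windows in total.
Repeated bigrams (each contributes count−1 duplicates):
  drop hat: 3
  sit hat: 3
  by you: 2
  drop sit: 2
  hat drop: 2
  hat you: 2
  sit drop: 2
  you rice: 2
  … (1 more repeated)
11 duplicate windows → 29 − 11 = 18 distinct.

18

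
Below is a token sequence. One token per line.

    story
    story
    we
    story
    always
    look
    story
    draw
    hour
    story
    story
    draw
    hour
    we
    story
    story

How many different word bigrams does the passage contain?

16 tokens → 15 bigram windows in total.
Repeated bigrams (each contributes count−1 duplicates):
  story story: 3
  draw hour: 2
  story draw: 2
  we story: 2
5 duplicate windows → 15 − 5 = 10 distinct.

10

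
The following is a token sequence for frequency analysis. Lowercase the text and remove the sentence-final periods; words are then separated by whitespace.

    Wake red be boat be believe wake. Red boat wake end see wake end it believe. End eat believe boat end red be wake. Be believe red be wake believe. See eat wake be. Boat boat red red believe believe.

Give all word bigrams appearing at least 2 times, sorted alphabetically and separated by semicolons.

Bigram counts meeting the condition (at least 2 times):
  be believe: 2
  be boat: 2
  be wake: 2
  red be: 3
  wake be: 2
  wake end: 2
  wake red: 2

be believe; be boat; be wake; red be; wake be; wake end; wake red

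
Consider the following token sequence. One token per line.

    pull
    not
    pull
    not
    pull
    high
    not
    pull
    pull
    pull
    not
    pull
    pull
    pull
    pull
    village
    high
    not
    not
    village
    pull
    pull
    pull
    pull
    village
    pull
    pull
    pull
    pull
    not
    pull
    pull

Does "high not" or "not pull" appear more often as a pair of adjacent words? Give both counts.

"high not": 2 occurrences
"not pull": 5 occurrences

"not pull" (5 vs 2)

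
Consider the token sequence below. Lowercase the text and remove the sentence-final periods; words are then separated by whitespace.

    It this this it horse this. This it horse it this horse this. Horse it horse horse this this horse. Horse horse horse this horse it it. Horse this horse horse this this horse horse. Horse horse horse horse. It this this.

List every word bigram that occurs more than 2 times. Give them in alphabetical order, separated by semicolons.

horse horse; horse it; horse this; it horse; it this; this horse; this this

Bigram counts meeting the condition (more than 2 times):
  horse horse: 10
  horse it: 4
  horse this: 6
  it horse: 4
  it this: 3
  this horse: 6
  this this: 5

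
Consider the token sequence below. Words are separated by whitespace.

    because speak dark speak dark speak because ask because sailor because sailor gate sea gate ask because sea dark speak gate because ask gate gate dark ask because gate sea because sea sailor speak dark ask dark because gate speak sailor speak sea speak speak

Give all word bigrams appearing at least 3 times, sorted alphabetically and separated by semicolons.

ask because; dark speak; speak dark

Bigram counts meeting the condition (at least 3 times):
  ask because: 3
  dark speak: 3
  speak dark: 3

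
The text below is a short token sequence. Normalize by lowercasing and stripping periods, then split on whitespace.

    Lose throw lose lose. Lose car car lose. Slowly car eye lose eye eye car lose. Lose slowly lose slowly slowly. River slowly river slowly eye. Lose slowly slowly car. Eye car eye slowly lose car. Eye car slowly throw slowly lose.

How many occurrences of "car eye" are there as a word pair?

Scanning the 41 overlapping bigram windows for "car eye":
  position 10–11: car eye
  position 30–31: car eye
  position 32–33: car eye
  position 36–37: car eye

4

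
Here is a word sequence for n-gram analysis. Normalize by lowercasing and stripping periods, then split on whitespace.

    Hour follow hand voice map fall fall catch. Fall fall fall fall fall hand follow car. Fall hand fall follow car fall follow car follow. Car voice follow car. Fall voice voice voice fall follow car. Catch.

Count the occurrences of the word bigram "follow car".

Scanning the 36 overlapping bigram windows for "follow car":
  position 15–16: follow car
  position 20–21: follow car
  position 23–24: follow car
  position 25–26: follow car
  position 28–29: follow car
  position 35–36: follow car

6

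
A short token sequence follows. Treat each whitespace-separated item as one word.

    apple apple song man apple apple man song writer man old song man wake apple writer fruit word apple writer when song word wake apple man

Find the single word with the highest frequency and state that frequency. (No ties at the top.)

Unigram frequencies (highest first):
  apple: 7
  man: 5
  song: 4
  writer: 3
  wake: 2
  word: 2
  … (3 more, each ≤ 1)

"apple", 7 times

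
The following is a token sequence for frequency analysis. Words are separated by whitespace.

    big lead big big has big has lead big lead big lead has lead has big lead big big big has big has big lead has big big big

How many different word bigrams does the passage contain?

7

29 tokens → 28 bigram windows in total.
Repeated bigrams (each contributes count−1 duplicates):
  big big: 5
  big lead: 5
  has big: 5
  big has: 4
  lead big: 4
  lead has: 3
  has lead: 2
21 duplicate windows → 28 − 21 = 7 distinct.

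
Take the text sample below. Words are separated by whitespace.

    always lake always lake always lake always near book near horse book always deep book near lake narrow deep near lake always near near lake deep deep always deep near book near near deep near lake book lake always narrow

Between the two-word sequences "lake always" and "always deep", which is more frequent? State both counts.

"lake always" (5 vs 2)

"lake always": 5 occurrences
"always deep": 2 occurrences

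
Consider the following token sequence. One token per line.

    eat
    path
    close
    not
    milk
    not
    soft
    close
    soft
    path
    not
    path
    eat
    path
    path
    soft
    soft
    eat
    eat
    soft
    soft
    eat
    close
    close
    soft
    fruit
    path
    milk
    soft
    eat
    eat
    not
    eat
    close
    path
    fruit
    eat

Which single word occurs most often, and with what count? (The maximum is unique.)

Unigram frequencies (highest first):
  eat: 9
  soft: 8
  path: 7
  close: 5
  not: 4
  milk: 2
  … (1 more, each ≤ 2)

"eat", 9 times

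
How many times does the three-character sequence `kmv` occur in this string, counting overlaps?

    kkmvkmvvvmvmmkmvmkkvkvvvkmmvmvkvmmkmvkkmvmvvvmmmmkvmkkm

Sliding a length-3 window over the 55 characters (53 positions):
  position 2–4: kmv
  position 5–7: kmv
  position 14–16: kmv
  position 35–37: kmv
  position 39–41: kmv

5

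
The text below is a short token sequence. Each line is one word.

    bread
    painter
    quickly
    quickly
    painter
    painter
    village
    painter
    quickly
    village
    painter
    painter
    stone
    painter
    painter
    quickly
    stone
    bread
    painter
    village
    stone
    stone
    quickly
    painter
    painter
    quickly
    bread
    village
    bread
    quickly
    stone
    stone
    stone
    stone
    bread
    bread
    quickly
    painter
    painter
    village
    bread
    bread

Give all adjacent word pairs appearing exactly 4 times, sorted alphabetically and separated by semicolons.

painter quickly; stone stone

Bigram counts meeting the condition (exactly 4 times):
  painter quickly: 4
  stone stone: 4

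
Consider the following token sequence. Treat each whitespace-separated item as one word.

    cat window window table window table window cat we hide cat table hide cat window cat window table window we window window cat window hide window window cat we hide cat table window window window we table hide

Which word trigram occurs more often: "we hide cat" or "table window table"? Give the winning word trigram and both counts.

"we hide cat": 2 occurrences
"table window table": 1 occurrence

"we hide cat" (2 vs 1)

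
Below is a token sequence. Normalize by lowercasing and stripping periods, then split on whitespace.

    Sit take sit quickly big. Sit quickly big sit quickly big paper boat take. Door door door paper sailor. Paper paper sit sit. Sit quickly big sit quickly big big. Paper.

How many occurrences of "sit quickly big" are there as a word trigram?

Scanning the 29 overlapping trigram windows for "sit quickly big":
  position 3–5: sit quickly big
  position 6–8: sit quickly big
  position 9–11: sit quickly big
  position 24–26: sit quickly big
  position 27–29: sit quickly big

5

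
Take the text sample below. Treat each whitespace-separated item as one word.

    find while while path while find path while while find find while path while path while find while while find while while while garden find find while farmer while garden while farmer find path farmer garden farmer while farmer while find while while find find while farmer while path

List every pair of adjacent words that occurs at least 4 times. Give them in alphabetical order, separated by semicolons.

Bigram counts meeting the condition (at least 4 times):
  farmer while: 4
  find while: 7
  path while: 4
  while farmer: 4
  while find: 6
  while path: 4
  while while: 6

farmer while; find while; path while; while farmer; while find; while path; while while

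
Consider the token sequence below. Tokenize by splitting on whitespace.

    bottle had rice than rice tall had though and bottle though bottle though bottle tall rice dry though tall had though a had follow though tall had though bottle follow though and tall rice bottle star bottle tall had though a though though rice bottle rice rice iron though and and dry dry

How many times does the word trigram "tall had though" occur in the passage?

4

Scanning the 51 overlapping trigram windows for "tall had though":
  position 6–8: tall had though
  position 19–21: tall had though
  position 26–28: tall had though
  position 38–40: tall had though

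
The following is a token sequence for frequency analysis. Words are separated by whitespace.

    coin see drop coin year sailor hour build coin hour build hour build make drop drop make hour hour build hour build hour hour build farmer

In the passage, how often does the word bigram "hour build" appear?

6

Scanning the 25 overlapping bigram windows for "hour build":
  position 7–8: hour build
  position 10–11: hour build
  position 12–13: hour build
  position 19–20: hour build
  position 21–22: hour build
  position 24–25: hour build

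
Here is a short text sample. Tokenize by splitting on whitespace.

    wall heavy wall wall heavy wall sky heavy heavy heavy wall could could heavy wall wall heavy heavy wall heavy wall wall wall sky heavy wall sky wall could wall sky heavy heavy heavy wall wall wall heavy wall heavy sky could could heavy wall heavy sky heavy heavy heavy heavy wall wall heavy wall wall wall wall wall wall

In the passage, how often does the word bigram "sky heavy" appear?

4

Scanning the 59 overlapping bigram windows for "sky heavy":
  position 7–8: sky heavy
  position 24–25: sky heavy
  position 31–32: sky heavy
  position 47–48: sky heavy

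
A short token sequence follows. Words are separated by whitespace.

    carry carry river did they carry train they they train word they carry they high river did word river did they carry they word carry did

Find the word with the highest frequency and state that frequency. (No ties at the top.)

"they", 7 times

Unigram frequencies (highest first):
  they: 7
  carry: 6
  did: 4
  river: 3
  word: 3
  train: 2
  … (1 more, each ≤ 1)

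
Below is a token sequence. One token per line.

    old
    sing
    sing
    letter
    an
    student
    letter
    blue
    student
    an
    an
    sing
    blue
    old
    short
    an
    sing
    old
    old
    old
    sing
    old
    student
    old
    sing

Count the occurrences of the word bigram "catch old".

Scanning the 24 overlapping bigram windows for "catch old":
  (none found)

0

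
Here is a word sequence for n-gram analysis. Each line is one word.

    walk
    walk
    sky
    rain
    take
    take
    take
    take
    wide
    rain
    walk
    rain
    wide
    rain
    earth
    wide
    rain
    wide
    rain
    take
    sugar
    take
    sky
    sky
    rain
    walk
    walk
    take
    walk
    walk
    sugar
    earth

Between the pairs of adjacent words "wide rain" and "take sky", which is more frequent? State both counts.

"wide rain": 4 occurrences
"take sky": 1 occurrence

"wide rain" (4 vs 1)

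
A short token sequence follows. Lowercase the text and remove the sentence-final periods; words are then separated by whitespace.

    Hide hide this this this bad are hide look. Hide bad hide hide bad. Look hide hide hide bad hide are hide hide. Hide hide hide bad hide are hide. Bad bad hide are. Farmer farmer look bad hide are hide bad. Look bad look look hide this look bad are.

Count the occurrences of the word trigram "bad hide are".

4

Scanning the 49 overlapping trigram windows for "bad hide are":
  position 19–21: bad hide are
  position 27–29: bad hide are
  position 32–34: bad hide are
  position 38–40: bad hide are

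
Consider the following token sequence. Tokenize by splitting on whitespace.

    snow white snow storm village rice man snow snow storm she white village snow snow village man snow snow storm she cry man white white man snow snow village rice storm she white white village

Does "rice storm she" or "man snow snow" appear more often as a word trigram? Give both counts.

"rice storm she": 1 occurrence
"man snow snow": 3 occurrences

"man snow snow" (3 vs 1)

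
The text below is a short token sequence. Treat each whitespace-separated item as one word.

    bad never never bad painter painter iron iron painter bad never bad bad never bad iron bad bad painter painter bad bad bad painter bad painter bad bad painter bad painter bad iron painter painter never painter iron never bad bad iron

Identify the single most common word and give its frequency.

"bad", 18 times

Unigram frequencies (highest first):
  bad: 18
  painter: 12
  never: 6
  iron: 6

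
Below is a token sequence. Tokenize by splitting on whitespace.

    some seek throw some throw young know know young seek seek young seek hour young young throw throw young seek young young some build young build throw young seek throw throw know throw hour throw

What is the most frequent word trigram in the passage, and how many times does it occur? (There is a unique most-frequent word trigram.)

"throw young seek", 2 times

Trigram frequencies (highest first):
  throw young seek: 2
  some seek throw: 1
  seek throw some: 1
  throw some throw: 1
  some throw young: 1
  throw young know: 1
  … (26 more, each ≤ 1)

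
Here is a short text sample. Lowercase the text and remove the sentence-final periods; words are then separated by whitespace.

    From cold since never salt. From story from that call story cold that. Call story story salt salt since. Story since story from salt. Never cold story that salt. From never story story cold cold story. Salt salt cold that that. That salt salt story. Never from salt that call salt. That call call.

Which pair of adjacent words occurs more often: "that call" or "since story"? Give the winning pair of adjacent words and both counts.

"that call": 4 occurrences
"since story": 2 occurrences

"that call" (4 vs 2)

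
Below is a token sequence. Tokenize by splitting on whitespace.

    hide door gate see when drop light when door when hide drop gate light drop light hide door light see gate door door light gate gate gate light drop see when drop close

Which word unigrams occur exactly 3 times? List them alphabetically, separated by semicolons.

Unigram counts meeting the condition (exactly 3 times):
  hide: 3
  see: 3

hide; see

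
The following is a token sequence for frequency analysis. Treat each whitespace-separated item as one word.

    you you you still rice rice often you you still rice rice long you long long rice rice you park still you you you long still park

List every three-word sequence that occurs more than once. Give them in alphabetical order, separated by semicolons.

still rice rice; you still rice; you you still; you you you

Trigram counts meeting the condition (more than once):
  still rice rice: 2
  you still rice: 2
  you you still: 2
  you you you: 2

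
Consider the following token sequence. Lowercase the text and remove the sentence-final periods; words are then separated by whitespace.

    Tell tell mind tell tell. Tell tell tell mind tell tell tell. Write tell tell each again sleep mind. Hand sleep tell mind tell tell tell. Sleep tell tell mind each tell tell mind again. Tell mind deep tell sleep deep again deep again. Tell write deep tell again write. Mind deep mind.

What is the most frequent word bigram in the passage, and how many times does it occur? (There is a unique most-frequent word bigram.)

"tell tell", 12 times

Bigram frequencies (highest first):
  tell tell: 12
  tell mind: 6
  mind tell: 3
  tell write: 2
  sleep tell: 2
  tell sleep: 2
  … (21 more, each ≤ 2)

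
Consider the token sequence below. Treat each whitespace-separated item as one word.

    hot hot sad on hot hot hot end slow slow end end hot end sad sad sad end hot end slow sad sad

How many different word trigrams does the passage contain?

23 tokens → 21 trigram windows in total.
Repeated trigrams (each contributes count−1 duplicates):
  end hot end: 2
  hot end slow: 2
2 duplicate windows → 21 − 2 = 19 distinct.

19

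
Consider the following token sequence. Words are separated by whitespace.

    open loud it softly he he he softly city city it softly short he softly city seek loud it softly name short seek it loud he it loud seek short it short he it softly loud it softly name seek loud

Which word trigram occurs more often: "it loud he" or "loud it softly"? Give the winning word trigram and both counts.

"it loud he": 1 occurrence
"loud it softly": 3 occurrences

"loud it softly" (3 vs 1)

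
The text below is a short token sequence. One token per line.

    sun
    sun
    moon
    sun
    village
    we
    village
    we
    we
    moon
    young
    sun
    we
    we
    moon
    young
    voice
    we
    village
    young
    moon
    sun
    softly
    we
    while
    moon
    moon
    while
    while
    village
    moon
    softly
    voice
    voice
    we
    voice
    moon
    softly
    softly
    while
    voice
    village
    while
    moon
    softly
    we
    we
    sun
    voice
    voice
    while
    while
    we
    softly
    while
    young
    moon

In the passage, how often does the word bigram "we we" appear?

3

Scanning the 56 overlapping bigram windows for "we we":
  position 8–9: we we
  position 13–14: we we
  position 46–47: we we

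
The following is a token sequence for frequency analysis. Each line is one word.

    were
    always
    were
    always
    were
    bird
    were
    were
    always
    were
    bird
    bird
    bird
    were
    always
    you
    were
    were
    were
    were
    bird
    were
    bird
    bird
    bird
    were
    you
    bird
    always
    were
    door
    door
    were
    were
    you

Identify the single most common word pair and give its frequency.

Bigram frequencies (highest first):
  were were: 5
  were always: 4
  always were: 4
  were bird: 4
  bird were: 4
  bird bird: 4
  … (8 more, each ≤ 2)

"were were", 5 times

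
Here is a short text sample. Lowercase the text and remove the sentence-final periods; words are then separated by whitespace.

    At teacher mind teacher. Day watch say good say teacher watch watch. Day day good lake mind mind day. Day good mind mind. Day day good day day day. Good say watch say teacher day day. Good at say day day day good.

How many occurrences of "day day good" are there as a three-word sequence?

6

Scanning the 41 overlapping trigram windows for "day day good":
  position 13–15: day day good
  position 19–21: day day good
  position 24–26: day day good
  position 28–30: day day good
  position 35–37: day day good
  position 41–43: day day good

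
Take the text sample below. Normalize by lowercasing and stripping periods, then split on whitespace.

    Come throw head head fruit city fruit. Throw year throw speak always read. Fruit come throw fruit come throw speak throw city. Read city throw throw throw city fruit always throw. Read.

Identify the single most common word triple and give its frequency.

Trigram frequencies (highest first):
  fruit come throw: 2
  come throw head: 1
  throw head head: 1
  head head fruit: 1
  head fruit city: 1
  fruit city fruit: 1
  … (23 more, each ≤ 1)

"fruit come throw", 2 times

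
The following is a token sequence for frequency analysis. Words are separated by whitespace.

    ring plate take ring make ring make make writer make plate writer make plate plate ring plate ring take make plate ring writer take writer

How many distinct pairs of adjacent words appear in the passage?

25 tokens → 24 bigram windows in total.
Repeated bigrams (each contributes count−1 duplicates):
  make plate: 3
  plate ring: 3
  ring make: 2
  ring plate: 2
  writer make: 2
7 duplicate windows → 24 − 7 = 17 distinct.

17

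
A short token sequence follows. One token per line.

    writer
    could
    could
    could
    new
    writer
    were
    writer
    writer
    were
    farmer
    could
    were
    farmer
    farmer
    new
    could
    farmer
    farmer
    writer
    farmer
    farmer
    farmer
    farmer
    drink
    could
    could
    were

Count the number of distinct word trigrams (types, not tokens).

25

28 tokens → 26 trigram windows in total.
Repeated trigrams (each contributes count−1 duplicates):
  farmer farmer farmer: 2
1 duplicate windows → 26 − 1 = 25 distinct.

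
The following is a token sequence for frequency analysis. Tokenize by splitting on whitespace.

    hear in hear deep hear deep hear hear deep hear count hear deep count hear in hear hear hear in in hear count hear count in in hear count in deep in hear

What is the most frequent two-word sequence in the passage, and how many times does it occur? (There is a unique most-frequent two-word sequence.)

Bigram frequencies (highest first):
  in hear: 5
  hear deep: 4
  hear count: 4
  hear in: 3
  deep hear: 3
  hear hear: 3
  … (6 more, each ≤ 3)

"in hear", 5 times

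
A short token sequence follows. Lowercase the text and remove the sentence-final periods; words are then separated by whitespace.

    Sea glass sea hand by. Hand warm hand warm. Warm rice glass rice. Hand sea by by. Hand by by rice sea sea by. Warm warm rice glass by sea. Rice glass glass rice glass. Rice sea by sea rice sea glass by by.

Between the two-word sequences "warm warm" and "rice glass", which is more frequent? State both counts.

"warm warm": 2 occurrences
"rice glass": 4 occurrences

"rice glass" (4 vs 2)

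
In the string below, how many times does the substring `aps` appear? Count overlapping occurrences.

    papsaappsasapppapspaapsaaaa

Sliding a length-3 window over the 27 characters (25 positions):
  position 2–4: aps
  position 16–18: aps
  position 21–23: aps

3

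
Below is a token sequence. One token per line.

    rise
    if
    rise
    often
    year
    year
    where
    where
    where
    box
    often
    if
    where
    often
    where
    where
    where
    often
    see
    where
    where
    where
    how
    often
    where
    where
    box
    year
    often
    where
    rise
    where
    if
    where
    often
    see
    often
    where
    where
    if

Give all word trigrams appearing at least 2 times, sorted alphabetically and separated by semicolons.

if where often; often where where; where often see; where where box; where where where

Trigram counts meeting the condition (at least 2 times):
  if where often: 2
  often where where: 3
  where often see: 2
  where where box: 2
  where where where: 3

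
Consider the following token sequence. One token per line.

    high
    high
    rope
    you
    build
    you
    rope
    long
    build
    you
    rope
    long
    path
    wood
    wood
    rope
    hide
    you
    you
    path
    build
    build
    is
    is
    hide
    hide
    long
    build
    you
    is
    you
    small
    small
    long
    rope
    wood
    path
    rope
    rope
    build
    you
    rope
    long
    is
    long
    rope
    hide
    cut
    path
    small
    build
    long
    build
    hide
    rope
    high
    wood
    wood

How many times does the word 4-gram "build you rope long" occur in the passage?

3

Scanning the 55 overlapping 4-gram windows for "build you rope long":
  position 5–8: build you rope long
  position 9–12: build you rope long
  position 40–43: build you rope long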